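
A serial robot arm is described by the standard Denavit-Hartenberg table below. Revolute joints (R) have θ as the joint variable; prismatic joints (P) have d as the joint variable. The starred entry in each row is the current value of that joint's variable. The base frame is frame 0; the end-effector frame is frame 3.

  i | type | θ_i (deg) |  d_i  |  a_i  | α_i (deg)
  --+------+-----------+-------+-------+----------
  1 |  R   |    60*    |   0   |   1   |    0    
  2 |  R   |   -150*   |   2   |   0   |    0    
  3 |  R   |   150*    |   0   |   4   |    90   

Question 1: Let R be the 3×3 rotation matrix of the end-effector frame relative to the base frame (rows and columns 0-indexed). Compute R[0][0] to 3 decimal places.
End-effector x-axis (col 0 of R) = (0.5000,0.8660,0.0000)
R[0][0] = 0.5000

0.500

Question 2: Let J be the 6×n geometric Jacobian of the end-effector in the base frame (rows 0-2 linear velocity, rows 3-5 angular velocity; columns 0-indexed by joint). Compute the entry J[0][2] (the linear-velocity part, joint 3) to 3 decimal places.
-3.464

axis z_2 = (0.0000,0.0000,1.0000); lever o_n−o_2 = (2.0000,3.4641,0.0000)
cross product → J_v[:, 2] = (-3.4641,2.0000,0.0000)
J_ω[:, 2] = z_2
entry J[0][2] = -3.4641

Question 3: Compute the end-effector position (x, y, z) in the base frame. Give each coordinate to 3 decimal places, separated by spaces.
after link 1: o_1 = (0.5000, 0.8660, 0.0000)
after link 2: o_2 = (0.5000, 0.8660, 2.0000)
after link 3: o_3 = (2.5000, 4.3301, 2.0000)

2.500 4.330 2.000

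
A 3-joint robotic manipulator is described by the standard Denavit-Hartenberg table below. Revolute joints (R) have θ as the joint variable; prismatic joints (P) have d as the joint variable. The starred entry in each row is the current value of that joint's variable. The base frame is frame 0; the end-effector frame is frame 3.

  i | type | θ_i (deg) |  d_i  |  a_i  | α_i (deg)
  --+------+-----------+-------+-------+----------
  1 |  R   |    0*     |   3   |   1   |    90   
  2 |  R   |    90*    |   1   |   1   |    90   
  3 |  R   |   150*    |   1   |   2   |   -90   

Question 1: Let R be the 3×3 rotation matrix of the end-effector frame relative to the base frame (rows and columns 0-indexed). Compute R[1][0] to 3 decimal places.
-0.500

End-effector x-axis (col 0 of R) = (-0.0000,-0.5000,-0.8660)
R[1][0] = -0.5000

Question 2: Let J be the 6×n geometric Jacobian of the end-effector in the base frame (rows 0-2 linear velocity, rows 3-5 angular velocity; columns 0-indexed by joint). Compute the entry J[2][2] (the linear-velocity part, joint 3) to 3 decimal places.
axis z_2 = (1.0000,-0.0000,-0.0000); lever o_n−o_2 = (1.0000,-1.0000,-1.7321)
cross product → J_v[:, 2] = (0.0000,1.7321,-1.0000)
J_ω[:, 2] = z_2
entry J[2][2] = -1.0000

-1.000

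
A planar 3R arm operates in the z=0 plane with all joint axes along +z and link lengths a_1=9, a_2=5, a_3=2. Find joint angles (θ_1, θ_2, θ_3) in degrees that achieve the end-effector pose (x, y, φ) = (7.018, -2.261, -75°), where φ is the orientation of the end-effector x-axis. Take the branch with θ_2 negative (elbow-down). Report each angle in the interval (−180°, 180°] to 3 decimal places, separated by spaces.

wrist centre = target − a_3·(cos φ, sin φ) = (6.5004, -0.3291)
cos θ_2 = (42.3630−9²−5²)/(2·9·5) = -0.7071; θ_2 = -134.9976° (elbow-down)
β = atan2(-0.3291,6.5004) = -2.8987°; ψ = atan2(-3.5357,5.4646) = -32.9034°
θ_1 = β − ψ = 30.0047°
θ_3 = φ − θ_1 − θ_2 = 29.9929° (wrapped to (-180°,180°])

30.005 -134.998 29.993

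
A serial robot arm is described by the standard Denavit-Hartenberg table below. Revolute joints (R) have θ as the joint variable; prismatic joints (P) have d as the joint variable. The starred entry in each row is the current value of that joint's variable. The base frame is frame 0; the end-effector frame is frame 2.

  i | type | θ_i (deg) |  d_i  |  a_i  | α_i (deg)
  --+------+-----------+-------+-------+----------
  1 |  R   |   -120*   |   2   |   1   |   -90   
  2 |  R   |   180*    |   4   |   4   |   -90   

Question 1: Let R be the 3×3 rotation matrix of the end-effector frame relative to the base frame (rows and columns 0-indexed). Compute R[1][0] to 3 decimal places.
End-effector x-axis (col 0 of R) = (0.5000,0.8660,-0.0000)
R[1][0] = 0.8660

0.866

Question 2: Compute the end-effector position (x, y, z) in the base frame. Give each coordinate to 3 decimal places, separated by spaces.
after link 1: o_1 = (-0.5000, -0.8660, 2.0000)
after link 2: o_2 = (4.9641, 0.5981, 2.0000)

4.964 0.598 2.000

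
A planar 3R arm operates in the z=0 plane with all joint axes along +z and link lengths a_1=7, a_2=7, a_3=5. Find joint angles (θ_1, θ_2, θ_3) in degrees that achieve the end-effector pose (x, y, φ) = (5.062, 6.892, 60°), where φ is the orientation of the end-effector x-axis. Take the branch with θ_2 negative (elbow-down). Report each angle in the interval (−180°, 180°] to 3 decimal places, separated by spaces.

wrist centre = target − a_3·(cos φ, sin φ) = (2.5620, 2.5619)
cos θ_2 = (13.1270−7²−7²)/(2·7·7) = -0.8661; θ_2 = -150.0029° (elbow-down)
β = atan2(2.5619,2.5620) = 44.9986°; ψ = atan2(-3.4997,0.9376) = -75.0014°
θ_1 = β − ψ = 120.0000°
θ_3 = φ − θ_1 − θ_2 = 90.0029° (wrapped to (-180°,180°])

120.000 -150.003 90.003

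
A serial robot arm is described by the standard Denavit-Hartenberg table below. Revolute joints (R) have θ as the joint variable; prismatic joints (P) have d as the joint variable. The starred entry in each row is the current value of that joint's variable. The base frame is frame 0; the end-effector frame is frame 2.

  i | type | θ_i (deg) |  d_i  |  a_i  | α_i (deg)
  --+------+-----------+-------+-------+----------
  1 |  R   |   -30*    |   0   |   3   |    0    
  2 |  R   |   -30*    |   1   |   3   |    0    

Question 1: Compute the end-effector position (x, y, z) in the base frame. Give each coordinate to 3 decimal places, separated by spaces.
4.098 -4.098 1.000

after link 1: o_1 = (2.5981, -1.5000, 0.0000)
after link 2: o_2 = (4.0981, -4.0981, 1.0000)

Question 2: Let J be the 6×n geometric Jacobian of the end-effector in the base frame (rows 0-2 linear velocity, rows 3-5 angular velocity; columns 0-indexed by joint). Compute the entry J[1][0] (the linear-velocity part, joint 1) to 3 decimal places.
axis z_0 = ẑ; lever o_n−o_0 = (4.0981,-4.0981,1.0000)
cross product → J_v[:, 0] = (4.0981,4.0981,-0.0000)
J_ω[:, 0] = z_0
entry J[1][0] = 4.0981

4.098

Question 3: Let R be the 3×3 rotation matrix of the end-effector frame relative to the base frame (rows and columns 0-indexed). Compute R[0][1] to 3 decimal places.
0.866

End-effector y-axis (col 1 of R) = (0.8660,0.5000,0.0000)
R[0][1] = 0.8660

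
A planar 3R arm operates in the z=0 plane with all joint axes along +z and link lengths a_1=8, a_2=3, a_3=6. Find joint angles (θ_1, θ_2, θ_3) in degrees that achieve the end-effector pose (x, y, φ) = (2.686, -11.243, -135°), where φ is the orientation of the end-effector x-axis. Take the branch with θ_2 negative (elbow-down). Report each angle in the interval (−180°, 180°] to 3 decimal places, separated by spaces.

wrist centre = target − a_3·(cos φ, sin φ) = (6.9286, -7.0004)
cos θ_2 = (97.0111−8²−3²)/(2·8·3) = 0.5002; θ_2 = -59.9847° (elbow-down)
β = atan2(-7.0004,6.9286) = -45.2950°; ψ = atan2(-2.5977,9.5007) = -15.2920°
θ_1 = β − ψ = -30.0030°
θ_3 = φ − θ_1 − θ_2 = -45.0123° (wrapped to (-180°,180°])

-30.003 -59.985 -45.012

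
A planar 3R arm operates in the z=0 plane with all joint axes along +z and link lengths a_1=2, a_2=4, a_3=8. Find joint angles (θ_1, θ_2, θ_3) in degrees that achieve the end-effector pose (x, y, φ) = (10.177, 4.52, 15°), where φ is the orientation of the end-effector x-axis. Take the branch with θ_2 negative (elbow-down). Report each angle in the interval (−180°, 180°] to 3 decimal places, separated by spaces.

wrist centre = target − a_3·(cos φ, sin φ) = (2.4496, 2.4494)
cos θ_2 = (12.0003−2²−4²)/(2·2·4) = -0.5000; θ_2 = -119.9988° (elbow-down)
β = atan2(2.4494,2.4496) = 44.9983°; ψ = atan2(-3.4641,0.0001) = -89.9988°
θ_1 = β − ψ = 134.9970°
θ_3 = φ − θ_1 − θ_2 = 0.0017° (wrapped to (-180°,180°])

134.997 -119.999 0.002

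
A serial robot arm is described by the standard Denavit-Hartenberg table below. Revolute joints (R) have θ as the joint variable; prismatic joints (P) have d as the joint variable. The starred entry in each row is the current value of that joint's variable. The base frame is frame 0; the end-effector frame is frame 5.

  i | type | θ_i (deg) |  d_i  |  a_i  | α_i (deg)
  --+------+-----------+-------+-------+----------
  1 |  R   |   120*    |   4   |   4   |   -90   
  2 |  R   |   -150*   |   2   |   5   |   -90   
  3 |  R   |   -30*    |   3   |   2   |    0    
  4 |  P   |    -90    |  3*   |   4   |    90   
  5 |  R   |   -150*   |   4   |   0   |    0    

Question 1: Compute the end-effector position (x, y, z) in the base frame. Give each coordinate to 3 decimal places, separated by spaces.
after link 1: o_1 = (-2.0000, 3.4641, 4.0000)
after link 2: o_2 = (-1.5670, -1.2859, 6.5000)
after link 3: o_3 = (-2.4330, -1.7859, 9.9641)
after link 4: o_4 = (-7.0490, -0.7189, 11.5622)
after link 5: o_5 = (-6.8170, 2.8792, 9.8301)

-6.817 2.879 9.830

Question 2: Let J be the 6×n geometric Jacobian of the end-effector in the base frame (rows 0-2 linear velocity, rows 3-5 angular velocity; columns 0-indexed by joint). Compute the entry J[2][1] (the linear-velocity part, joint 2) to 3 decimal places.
-1.902

axis z_1 = (-0.8660,-0.5000,0.0000); lever o_n−o_1 = (-4.8170,-0.5849,5.8301)
cross product → J_v[:, 1] = (-2.9151,5.0490,-1.9019)
J_ω[:, 1] = z_1
entry J[2][1] = -1.9019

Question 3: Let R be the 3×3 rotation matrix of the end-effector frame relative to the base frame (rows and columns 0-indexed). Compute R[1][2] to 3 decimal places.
End-effector z-axis (col 2 of R) = (0.0580,0.8995,-0.4330)
R[1][2] = 0.8995

0.900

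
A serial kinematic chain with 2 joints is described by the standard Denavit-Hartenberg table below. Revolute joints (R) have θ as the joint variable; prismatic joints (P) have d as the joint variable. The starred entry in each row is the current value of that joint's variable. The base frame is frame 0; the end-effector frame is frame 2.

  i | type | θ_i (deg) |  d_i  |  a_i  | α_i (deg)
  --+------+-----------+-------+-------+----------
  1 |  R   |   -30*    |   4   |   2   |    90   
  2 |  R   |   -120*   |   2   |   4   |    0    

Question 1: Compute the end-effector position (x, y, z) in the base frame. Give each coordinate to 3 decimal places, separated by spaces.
after link 1: o_1 = (1.7321, -1.0000, 4.0000)
after link 2: o_2 = (-1.0000, -1.7321, 0.5359)

-1.000 -1.732 0.536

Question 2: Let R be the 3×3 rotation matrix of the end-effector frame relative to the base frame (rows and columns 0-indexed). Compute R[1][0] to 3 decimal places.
0.250

End-effector x-axis (col 0 of R) = (-0.4330,0.2500,-0.8660)
R[1][0] = 0.2500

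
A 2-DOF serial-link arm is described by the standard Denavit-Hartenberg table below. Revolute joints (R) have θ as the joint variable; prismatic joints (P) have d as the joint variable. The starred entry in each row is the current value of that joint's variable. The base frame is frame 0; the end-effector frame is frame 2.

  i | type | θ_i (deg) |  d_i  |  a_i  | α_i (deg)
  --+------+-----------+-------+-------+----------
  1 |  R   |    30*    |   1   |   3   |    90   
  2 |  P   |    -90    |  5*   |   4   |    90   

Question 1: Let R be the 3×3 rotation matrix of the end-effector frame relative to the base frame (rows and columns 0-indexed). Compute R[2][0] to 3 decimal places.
-1.000

End-effector x-axis (col 0 of R) = (0.0000,-0.0000,-1.0000)
R[2][0] = -1.0000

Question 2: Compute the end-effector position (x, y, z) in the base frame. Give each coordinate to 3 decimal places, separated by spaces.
after link 1: o_1 = (2.5981, 1.5000, 1.0000)
after link 2: o_2 = (5.0981, -2.8301, -3.0000)

5.098 -2.830 -3.000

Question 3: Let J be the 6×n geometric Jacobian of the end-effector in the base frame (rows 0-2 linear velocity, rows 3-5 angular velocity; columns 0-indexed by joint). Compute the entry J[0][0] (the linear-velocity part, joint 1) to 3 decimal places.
axis z_0 = ẑ; lever o_n−o_0 = (5.0981,-2.8301,-3.0000)
cross product → J_v[:, 0] = (2.8301,5.0981,-0.0000)
J_ω[:, 0] = z_0
entry J[0][0] = 2.8301

2.830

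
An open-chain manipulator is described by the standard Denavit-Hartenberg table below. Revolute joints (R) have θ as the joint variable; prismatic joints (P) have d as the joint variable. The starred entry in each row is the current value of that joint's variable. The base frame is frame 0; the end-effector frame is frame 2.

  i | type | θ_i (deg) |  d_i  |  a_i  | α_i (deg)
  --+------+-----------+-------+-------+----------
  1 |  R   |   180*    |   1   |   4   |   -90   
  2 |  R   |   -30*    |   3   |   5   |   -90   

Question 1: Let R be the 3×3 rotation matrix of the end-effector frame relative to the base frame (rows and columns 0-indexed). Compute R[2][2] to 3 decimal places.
End-effector z-axis (col 2 of R) = (-0.5000,-0.0000,-0.8660)
R[2][2] = -0.8660

-0.866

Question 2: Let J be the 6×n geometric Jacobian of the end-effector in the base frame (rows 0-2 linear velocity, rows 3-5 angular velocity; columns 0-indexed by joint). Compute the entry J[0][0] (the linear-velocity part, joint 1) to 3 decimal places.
axis z_0 = ẑ; lever o_n−o_0 = (-8.3301,-3.0000,3.5000)
cross product → J_v[:, 0] = (3.0000,-8.3301,0.0000)
J_ω[:, 0] = z_0
entry J[0][0] = 3.0000

3.000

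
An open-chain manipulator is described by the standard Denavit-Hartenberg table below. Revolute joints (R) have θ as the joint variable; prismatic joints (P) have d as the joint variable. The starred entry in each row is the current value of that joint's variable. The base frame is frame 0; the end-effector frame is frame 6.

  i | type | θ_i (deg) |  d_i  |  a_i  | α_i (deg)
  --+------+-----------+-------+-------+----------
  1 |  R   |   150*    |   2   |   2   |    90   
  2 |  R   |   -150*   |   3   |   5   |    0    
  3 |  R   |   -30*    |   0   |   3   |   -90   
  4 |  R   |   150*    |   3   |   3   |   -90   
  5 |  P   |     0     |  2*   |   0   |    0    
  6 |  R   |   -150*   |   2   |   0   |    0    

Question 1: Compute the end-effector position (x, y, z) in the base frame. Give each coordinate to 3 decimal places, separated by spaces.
3.116 3.933 -3.500

after link 1: o_1 = (-1.7321, 1.0000, 2.0000)
after link 2: o_2 = (3.5179, 1.4330, -0.5000)
after link 3: o_3 = (6.1160, -0.0670, -0.5000)
after link 4: o_4 = (3.1160, -0.0670, -3.5000)
after link 5: o_5 = (3.1160, 1.9330, -3.5000)
after link 6: o_6 = (3.1160, 3.9330, -3.5000)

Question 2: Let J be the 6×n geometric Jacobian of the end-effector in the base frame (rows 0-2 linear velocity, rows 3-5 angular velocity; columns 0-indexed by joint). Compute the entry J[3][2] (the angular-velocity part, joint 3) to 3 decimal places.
0.500

axis z_2 = (0.5000,0.8660,0.0000); lever o_n−o_2 = (-0.4019,2.5000,-3.0000)
cross product → J_v[:, 2] = (-2.5981,1.5000,1.5981)
J_ω[:, 2] = z_2
entry J[3][2] = 0.5000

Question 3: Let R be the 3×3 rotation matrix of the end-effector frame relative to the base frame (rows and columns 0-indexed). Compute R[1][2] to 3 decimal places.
End-effector z-axis (col 2 of R) = (0.0000,1.0000,0.0000)
R[1][2] = 1.0000

1.000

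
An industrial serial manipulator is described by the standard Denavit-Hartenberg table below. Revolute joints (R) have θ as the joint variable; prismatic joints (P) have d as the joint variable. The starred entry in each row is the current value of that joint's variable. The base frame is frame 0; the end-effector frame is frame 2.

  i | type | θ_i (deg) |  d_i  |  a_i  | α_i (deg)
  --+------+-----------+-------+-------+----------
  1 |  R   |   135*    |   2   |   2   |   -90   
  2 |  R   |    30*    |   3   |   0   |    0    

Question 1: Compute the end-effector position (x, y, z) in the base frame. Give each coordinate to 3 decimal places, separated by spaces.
after link 1: o_1 = (-1.4142, 1.4142, 2.0000)
after link 2: o_2 = (-3.5355, -0.7071, 2.0000)

-3.536 -0.707 2.000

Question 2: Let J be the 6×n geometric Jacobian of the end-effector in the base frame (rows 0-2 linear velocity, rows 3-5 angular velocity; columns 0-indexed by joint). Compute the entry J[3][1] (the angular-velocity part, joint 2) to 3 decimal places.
axis z_1 = (-0.7071,-0.7071,0.0000); lever o_n−o_1 = (-2.1213,-2.1213,0.0000)
cross product → J_v[:, 1] = (0.0000,-0.0000,0.0000)
J_ω[:, 1] = z_1
entry J[3][1] = -0.7071

-0.707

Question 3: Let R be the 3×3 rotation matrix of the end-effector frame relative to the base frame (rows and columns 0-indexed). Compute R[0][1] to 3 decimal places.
0.354

End-effector y-axis (col 1 of R) = (0.3536,-0.3536,-0.8660)
R[0][1] = 0.3536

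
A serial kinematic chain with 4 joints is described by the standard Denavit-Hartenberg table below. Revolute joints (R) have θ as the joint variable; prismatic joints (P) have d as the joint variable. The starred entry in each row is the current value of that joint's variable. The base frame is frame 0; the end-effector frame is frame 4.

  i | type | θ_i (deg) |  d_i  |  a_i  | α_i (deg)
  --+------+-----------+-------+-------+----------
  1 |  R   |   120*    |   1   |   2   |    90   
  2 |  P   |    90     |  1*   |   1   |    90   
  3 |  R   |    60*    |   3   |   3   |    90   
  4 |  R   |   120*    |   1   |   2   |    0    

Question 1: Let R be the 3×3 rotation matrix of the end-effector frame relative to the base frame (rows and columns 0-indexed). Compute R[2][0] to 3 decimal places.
End-effector x-axis (col 0 of R) = (-0.8080,0.5335,-0.2500)
R[2][0] = -0.2500

-0.250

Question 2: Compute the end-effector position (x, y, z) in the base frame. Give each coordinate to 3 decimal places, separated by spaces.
-1.433 6.946 3.866

after link 1: o_1 = (-1.0000, 1.7321, 1.0000)
after link 2: o_2 = (-0.1340, 2.2321, 2.0000)
after link 3: o_3 = (0.6160, 6.1292, 3.5000)
after link 4: o_4 = (-1.4330, 6.9462, 3.8660)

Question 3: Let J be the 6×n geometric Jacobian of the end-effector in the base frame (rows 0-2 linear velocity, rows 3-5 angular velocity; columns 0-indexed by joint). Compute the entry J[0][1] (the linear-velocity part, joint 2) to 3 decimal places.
0.866

prismatic axis z_1 = (0.8660,0.5000,0.0000)
J_v[:, 1] = z_1; J_ω[:, 1] = (0,0,0)
entry J[0][1] = 0.8660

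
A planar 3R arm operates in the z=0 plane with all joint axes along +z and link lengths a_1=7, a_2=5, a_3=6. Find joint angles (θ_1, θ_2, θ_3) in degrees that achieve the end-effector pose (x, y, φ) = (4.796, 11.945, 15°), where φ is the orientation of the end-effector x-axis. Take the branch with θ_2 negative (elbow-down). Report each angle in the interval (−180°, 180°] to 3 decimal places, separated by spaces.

120.000 -60.005 -44.995

wrist centre = target − a_3·(cos φ, sin φ) = (-0.9996, 10.3921)
cos θ_2 = (108.9946−7²−5²)/(2·7·5) = 0.4999; θ_2 = -60.0051° (elbow-down)
β = atan2(10.3921,-0.9996) = 95.4941°; ψ = atan2(-4.3304,9.4996) = -24.5056°
θ_1 = β − ψ = 119.9997°
θ_3 = φ − θ_1 − θ_2 = -44.9945° (wrapped to (-180°,180°])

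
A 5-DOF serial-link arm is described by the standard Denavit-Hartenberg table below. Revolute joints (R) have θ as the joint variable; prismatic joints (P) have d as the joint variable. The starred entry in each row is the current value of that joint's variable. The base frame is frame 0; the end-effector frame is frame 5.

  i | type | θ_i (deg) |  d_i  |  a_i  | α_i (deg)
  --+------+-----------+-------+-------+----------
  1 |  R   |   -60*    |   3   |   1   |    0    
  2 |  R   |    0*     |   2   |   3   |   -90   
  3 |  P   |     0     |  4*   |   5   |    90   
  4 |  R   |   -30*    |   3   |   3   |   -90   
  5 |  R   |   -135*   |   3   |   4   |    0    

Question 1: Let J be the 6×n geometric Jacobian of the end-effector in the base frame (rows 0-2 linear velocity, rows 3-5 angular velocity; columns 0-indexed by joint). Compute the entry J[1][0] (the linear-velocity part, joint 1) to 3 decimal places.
axis z_0 = ẑ; lever o_n−o_0 = (10.9641,-5.9658,10.8284)
cross product → J_v[:, 0] = (5.9658,10.9641,-0.0000)
J_ω[:, 0] = z_0
entry J[1][0] = 10.9641

10.964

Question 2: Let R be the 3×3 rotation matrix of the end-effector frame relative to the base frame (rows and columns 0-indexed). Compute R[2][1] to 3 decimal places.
0.707

End-effector y-axis (col 1 of R) = (0.0000,-0.7071,0.7071)
R[2][1] = 0.7071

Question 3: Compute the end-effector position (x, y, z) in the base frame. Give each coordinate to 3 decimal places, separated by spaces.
10.964 -5.966 10.828

after link 1: o_1 = (0.5000, -0.8660, 3.0000)
after link 2: o_2 = (2.0000, -3.4641, 5.0000)
after link 3: o_3 = (7.9641, -5.7942, 5.0000)
after link 4: o_4 = (7.9641, -8.7942, 8.0000)
after link 5: o_5 = (10.9641, -5.9658, 10.8284)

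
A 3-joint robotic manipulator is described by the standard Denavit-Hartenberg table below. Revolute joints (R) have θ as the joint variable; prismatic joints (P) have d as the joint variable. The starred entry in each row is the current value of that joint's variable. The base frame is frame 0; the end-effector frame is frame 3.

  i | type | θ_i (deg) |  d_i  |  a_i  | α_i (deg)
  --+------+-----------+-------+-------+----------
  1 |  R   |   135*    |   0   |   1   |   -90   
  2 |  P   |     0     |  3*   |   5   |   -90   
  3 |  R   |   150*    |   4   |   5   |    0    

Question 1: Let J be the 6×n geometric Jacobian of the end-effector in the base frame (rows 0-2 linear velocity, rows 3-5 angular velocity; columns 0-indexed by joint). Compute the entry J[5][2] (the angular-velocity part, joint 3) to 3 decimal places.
axis z_2 = (-0.0000,-0.0000,-1.0000); lever o_n−o_2 = (4.8296,-1.2941,-4.0000)
cross product → J_v[:, 2] = (-1.2941,-4.8296,0.0000)
J_ω[:, 2] = z_2
entry J[5][2] = -1.0000

-1.000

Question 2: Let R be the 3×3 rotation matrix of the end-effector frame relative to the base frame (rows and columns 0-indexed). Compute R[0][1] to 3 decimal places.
End-effector y-axis (col 1 of R) = (-0.2588,-0.9659,0.0000)
R[0][1] = -0.2588

-0.259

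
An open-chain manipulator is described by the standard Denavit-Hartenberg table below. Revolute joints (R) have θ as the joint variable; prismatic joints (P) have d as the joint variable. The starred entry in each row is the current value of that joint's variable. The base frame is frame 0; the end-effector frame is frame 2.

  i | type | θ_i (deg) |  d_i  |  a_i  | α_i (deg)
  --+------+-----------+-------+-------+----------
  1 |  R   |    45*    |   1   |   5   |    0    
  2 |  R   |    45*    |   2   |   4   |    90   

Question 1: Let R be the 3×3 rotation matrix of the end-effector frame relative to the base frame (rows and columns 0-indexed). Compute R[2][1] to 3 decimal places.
End-effector y-axis (col 1 of R) = (-0.0000,0.0000,1.0000)
R[2][1] = 1.0000

1.000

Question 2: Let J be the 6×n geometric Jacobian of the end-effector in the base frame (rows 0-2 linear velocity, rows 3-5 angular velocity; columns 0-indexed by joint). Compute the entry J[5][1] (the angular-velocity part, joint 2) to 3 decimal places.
axis z_1 = (0.0000,0.0000,1.0000); lever o_n−o_1 = (0.0000,4.0000,2.0000)
cross product → J_v[:, 1] = (-4.0000,0.0000,0.0000)
J_ω[:, 1] = z_1
entry J[5][1] = 1.0000

1.000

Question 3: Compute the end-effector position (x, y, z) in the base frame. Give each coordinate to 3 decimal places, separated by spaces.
3.536 7.536 3.000

after link 1: o_1 = (3.5355, 3.5355, 1.0000)
after link 2: o_2 = (3.5355, 7.5355, 3.0000)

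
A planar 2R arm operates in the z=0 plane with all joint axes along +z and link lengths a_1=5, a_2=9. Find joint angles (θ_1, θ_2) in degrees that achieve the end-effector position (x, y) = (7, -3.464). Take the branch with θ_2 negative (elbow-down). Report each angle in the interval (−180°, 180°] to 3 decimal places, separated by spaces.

cos θ_2 = (60.9993−5²−9²)/(2·5·9) = -0.5000; θ_2 = -120.0005° (elbow-down)
β = atan2(-3.4640,7.0000) = -26.3288°; ψ = atan2(-7.7942,0.4999) = -86.3300°
θ_1 = β − ψ = 60.0012°

60.001 -120.001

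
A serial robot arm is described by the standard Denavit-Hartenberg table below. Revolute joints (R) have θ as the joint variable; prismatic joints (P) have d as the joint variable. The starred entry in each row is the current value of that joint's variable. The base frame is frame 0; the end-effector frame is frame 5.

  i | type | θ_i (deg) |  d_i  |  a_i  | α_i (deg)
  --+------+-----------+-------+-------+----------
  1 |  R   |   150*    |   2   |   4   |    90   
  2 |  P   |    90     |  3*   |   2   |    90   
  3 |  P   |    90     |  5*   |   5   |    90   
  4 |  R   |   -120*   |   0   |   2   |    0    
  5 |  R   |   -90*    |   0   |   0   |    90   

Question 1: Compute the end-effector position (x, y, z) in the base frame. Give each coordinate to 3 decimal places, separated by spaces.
-2.794 9.696 4.000

after link 1: o_1 = (-3.4641, 2.0000, 2.0000)
after link 2: o_2 = (-1.9641, 4.5981, 4.0000)
after link 3: o_3 = (-3.7942, 11.4282, 4.0000)
after link 4: o_4 = (-2.7942, 9.6962, 4.0000)
after link 5: o_5 = (-2.7942, 9.6962, 4.0000)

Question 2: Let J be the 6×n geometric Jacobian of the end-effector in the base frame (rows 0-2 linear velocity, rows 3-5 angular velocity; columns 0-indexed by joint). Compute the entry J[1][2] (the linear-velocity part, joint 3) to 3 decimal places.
0.500

prismatic axis z_2 = (-0.8660,0.5000,-0.0000)
J_v[:, 2] = z_2; J_ω[:, 2] = (0,0,0)
entry J[1][2] = 0.5000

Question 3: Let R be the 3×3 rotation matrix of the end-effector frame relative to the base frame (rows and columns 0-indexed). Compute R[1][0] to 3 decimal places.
-0.500

End-effector x-axis (col 0 of R) = (-0.8660,-0.5000,-0.0000)
R[1][0] = -0.5000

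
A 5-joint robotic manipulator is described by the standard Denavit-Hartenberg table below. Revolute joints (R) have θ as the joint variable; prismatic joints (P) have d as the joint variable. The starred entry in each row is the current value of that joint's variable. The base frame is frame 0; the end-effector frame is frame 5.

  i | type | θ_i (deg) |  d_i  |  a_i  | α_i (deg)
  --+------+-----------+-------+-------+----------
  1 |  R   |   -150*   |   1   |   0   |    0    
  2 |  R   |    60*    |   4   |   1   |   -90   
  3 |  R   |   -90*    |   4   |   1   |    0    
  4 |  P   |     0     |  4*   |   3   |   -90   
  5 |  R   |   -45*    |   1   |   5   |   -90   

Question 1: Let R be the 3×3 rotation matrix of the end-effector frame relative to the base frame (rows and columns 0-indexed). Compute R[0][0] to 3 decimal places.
End-effector x-axis (col 0 of R) = (0.7071,-0.0000,0.7071)
R[0][0] = 0.7071

0.707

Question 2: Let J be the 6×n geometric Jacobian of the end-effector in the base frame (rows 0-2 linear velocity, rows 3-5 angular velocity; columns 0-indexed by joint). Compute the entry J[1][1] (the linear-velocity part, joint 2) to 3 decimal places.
axis z_1 = (0.0000,0.0000,1.0000); lever o_n−o_1 = (11.5355,-2.0000,11.5355)
cross product → J_v[:, 1] = (2.0000,11.5355,-0.0000)
J_ω[:, 1] = z_1
entry J[1][1] = 11.5355

11.536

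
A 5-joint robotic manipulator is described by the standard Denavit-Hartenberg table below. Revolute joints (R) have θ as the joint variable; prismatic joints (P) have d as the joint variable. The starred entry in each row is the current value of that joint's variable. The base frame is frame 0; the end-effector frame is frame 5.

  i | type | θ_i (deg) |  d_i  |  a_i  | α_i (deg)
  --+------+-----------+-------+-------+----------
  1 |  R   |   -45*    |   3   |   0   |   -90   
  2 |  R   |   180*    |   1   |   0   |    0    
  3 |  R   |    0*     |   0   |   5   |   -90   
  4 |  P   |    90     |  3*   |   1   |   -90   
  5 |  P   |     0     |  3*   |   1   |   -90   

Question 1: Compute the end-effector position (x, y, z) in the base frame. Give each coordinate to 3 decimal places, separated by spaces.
after link 1: o_1 = (0.0000, 0.0000, 3.0000)
after link 2: o_2 = (0.7071, 0.7071, 3.0000)
after link 3: o_3 = (-2.8284, 4.2426, 3.0000)
after link 4: o_4 = (-3.5355, 3.5355, 6.0000)
after link 5: o_5 = (-2.1213, 0.7071, 6.0000)

-2.121 0.707 6.000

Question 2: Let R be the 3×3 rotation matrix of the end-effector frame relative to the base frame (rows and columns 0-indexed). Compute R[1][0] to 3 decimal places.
-0.707

End-effector x-axis (col 0 of R) = (-0.7071,-0.7071,-0.0000)
R[1][0] = -0.7071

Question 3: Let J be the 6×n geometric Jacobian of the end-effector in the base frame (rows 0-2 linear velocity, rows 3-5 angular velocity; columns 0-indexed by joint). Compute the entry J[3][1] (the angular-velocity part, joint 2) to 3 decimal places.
axis z_1 = (0.7071,0.7071,0.0000); lever o_n−o_1 = (-2.1213,0.7071,3.0000)
cross product → J_v[:, 1] = (2.1213,-2.1213,2.0000)
J_ω[:, 1] = z_1
entry J[3][1] = 0.7071

0.707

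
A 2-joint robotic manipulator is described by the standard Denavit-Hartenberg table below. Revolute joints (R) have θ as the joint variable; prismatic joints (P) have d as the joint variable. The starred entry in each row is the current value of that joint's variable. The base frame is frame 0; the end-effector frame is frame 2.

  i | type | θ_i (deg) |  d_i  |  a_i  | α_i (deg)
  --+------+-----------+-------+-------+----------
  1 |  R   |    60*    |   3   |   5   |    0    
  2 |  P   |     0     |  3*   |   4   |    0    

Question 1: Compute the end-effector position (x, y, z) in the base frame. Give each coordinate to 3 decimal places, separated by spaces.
after link 1: o_1 = (2.5000, 4.3301, 3.0000)
after link 2: o_2 = (4.5000, 7.7942, 6.0000)

4.500 7.794 6.000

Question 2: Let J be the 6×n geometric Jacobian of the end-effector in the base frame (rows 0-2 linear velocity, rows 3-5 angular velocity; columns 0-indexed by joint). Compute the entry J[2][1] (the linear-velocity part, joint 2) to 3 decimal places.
1.000

prismatic axis z_1 = (0.0000,0.0000,1.0000)
J_v[:, 1] = z_1; J_ω[:, 1] = (0,0,0)
entry J[2][1] = 1.0000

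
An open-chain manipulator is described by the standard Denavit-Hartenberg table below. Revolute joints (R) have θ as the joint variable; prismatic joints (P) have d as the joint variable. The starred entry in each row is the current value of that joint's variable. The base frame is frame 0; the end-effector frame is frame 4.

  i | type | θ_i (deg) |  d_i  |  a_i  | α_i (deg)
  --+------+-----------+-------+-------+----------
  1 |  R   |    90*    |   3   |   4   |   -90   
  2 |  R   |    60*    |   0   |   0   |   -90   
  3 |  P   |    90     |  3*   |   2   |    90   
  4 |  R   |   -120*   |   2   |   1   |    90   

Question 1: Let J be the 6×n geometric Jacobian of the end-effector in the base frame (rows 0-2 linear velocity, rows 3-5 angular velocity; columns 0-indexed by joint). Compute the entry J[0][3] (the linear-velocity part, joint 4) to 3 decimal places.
axis z_3 = (-0.0000,0.5000,-0.8660); lever o_n−o_3 = (-0.5000,1.7500,-1.2990)
cross product → J_v[:, 3] = (0.8660,0.4330,0.2500)
J_ω[:, 3] = z_3
entry J[0][3] = 0.8660

0.866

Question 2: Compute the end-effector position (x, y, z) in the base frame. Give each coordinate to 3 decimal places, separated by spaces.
after link 1: o_1 = (0.0000, 4.0000, 3.0000)
after link 2: o_2 = (0.0000, 4.0000, 3.0000)
after link 3: o_3 = (2.0000, 1.4019, 1.5000)
after link 4: o_4 = (1.5000, 3.1519, 0.2010)

1.500 3.152 0.201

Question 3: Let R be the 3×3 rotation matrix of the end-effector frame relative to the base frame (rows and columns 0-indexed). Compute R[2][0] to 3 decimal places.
End-effector x-axis (col 0 of R) = (-0.5000,0.7500,0.4330)
R[2][0] = 0.4330

0.433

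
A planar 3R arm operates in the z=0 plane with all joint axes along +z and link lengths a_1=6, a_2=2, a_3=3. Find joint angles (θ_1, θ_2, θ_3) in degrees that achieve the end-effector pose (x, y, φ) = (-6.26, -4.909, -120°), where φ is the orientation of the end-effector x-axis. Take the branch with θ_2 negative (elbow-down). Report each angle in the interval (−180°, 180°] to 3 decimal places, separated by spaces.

-134.998 -120.006 135.003

wrist centre = target − a_3·(cos φ, sin φ) = (-4.7600, -2.3109)
cos θ_2 = (27.9980−6²−2²)/(2·6·2) = -0.5001; θ_2 = -120.0056° (elbow-down)
β = atan2(-2.3109,-4.7600) = -154.1040°; ψ = atan2(-1.7320,4.9998) = -19.1062°
θ_1 = β − ψ = -134.9978°
θ_3 = φ − θ_1 − θ_2 = 135.0034° (wrapped to (-180°,180°])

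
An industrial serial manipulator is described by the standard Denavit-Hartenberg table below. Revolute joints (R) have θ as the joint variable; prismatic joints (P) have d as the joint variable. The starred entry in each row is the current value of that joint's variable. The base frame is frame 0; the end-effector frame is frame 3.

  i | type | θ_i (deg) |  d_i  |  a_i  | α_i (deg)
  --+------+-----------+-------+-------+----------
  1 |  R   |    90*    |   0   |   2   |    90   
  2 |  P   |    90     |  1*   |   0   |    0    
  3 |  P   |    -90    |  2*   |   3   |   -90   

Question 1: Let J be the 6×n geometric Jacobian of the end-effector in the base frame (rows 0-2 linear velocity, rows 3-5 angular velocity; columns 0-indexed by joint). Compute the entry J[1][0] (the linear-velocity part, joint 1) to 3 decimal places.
axis z_0 = ẑ; lever o_n−o_0 = (3.0000,5.0000,0.0000)
cross product → J_v[:, 0] = (-5.0000,3.0000,0.0000)
J_ω[:, 0] = z_0
entry J[1][0] = 3.0000

3.000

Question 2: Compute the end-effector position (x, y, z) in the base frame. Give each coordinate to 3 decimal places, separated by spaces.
3.000 5.000 0.000

after link 1: o_1 = (0.0000, 2.0000, 0.0000)
after link 2: o_2 = (1.0000, 2.0000, 0.0000)
after link 3: o_3 = (3.0000, 5.0000, 0.0000)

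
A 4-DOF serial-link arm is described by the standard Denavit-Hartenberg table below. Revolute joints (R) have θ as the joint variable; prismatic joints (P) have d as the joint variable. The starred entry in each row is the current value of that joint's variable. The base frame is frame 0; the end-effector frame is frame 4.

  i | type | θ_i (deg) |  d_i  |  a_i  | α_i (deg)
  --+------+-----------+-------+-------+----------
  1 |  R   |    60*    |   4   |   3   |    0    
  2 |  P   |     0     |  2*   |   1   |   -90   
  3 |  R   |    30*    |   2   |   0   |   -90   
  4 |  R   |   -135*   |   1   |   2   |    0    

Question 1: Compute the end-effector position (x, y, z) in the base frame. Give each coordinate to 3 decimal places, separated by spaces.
-1.819 3.678 5.841

after link 1: o_1 = (1.5000, 2.5981, 4.0000)
after link 2: o_2 = (2.0000, 3.4641, 6.0000)
after link 3: o_3 = (0.2679, 4.4641, 6.0000)
after link 4: o_4 = (-1.8192, 3.6775, 5.8411)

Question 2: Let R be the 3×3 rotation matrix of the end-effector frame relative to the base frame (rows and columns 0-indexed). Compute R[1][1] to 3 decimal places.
0.884

End-effector y-axis (col 1 of R) = (-0.3062,0.8839,-0.3536)
R[1][1] = 0.8839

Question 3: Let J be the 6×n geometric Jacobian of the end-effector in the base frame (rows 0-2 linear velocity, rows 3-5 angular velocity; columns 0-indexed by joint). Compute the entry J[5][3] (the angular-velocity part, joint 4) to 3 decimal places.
axis z_3 = (-0.2500,-0.4330,-0.8660); lever o_n−o_3 = (-2.0871,-0.7866,-0.1589)
cross product → J_v[:, 3] = (-0.6124,1.7678,-0.7071)
J_ω[:, 3] = z_3
entry J[5][3] = -0.8660

-0.866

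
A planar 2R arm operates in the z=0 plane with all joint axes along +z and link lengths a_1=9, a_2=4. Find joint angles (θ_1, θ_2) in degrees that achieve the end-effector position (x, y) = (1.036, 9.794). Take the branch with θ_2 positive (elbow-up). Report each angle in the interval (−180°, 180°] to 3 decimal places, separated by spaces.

cos θ_2 = (96.9957−9²−4²)/(2·9·4) = -0.0001; θ_2 = 90.0034° (elbow-up)
β = atan2(9.7940,1.0360) = 83.9618°; ψ = atan2(4.0000,8.9998) = 23.9630°
θ_1 = β − ψ = 59.9987°

59.999 90.003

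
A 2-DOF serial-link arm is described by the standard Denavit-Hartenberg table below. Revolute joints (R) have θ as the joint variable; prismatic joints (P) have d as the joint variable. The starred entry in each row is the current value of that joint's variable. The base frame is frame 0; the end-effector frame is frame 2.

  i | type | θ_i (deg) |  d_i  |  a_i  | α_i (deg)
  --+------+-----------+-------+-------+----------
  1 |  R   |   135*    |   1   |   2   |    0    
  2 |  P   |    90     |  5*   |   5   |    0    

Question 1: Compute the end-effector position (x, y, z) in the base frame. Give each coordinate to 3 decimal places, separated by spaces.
-4.950 -2.121 6.000

after link 1: o_1 = (-1.4142, 1.4142, 1.0000)
after link 2: o_2 = (-4.9497, -2.1213, 6.0000)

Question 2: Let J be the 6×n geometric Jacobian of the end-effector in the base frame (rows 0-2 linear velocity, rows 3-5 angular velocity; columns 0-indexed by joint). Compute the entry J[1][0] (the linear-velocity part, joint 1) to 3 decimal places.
axis z_0 = ẑ; lever o_n−o_0 = (-4.9497,-2.1213,6.0000)
cross product → J_v[:, 0] = (2.1213,-4.9497,0.0000)
J_ω[:, 0] = z_0
entry J[1][0] = -4.9497

-4.950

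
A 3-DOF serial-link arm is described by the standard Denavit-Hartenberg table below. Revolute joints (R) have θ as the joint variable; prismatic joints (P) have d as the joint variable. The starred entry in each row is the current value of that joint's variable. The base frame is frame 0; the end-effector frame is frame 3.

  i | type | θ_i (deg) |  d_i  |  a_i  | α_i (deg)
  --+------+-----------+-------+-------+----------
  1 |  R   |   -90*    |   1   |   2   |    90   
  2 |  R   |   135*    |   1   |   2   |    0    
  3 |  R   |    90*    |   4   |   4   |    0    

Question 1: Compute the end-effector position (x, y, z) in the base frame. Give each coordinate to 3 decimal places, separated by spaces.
after link 1: o_1 = (0.0000, -2.0000, 1.0000)
after link 2: o_2 = (-1.0000, -0.5858, 2.4142)
after link 3: o_3 = (-5.0000, 2.2426, -0.4142)

-5.000 2.243 -0.414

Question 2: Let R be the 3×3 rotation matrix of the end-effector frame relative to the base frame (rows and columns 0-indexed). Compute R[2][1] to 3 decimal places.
-0.707

End-effector y-axis (col 1 of R) = (-0.0000,-0.7071,-0.7071)
R[2][1] = -0.7071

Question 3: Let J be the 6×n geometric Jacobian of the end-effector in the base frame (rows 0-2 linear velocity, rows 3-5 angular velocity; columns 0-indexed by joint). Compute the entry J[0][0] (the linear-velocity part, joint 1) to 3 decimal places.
axis z_0 = ẑ; lever o_n−o_0 = (-5.0000,2.2426,-0.4142)
cross product → J_v[:, 0] = (-2.2426,-5.0000,0.0000)
J_ω[:, 0] = z_0
entry J[0][0] = -2.2426

-2.243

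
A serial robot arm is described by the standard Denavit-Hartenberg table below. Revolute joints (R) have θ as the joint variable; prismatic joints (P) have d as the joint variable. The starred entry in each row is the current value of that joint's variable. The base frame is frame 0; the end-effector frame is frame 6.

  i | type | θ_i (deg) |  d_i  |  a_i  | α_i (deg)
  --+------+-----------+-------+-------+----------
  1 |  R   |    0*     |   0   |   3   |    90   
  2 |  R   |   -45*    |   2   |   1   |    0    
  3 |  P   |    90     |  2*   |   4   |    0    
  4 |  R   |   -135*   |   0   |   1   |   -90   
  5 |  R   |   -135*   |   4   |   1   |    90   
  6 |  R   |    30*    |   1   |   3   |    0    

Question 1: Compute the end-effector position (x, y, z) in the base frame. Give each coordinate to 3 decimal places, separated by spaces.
12.036 -5.837 4.373

after link 1: o_1 = (3.0000, 0.0000, 0.0000)
after link 2: o_2 = (3.7071, -2.0000, -0.7071)
after link 3: o_3 = (6.5355, -4.0000, 2.1213)
after link 4: o_4 = (6.5355, -4.0000, 1.1213)
after link 5: o_5 = (10.5355, -4.7071, 1.8284)
after link 6: o_6 = (12.0355, -5.8371, 4.3727)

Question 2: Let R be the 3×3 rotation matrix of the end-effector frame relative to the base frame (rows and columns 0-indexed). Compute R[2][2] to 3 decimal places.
0.707

End-effector z-axis (col 2 of R) = (-0.0000,0.7071,0.7071)
R[2][2] = 0.7071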